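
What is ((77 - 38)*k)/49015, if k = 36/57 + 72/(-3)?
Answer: -17316/931285 ≈ -0.018594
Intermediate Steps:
k = -444/19 (k = 36*(1/57) + 72*(-⅓) = 12/19 - 24 = -444/19 ≈ -23.368)
((77 - 38)*k)/49015 = ((77 - 38)*(-444/19))/49015 = (39*(-444/19))*(1/49015) = -17316/19*1/49015 = -17316/931285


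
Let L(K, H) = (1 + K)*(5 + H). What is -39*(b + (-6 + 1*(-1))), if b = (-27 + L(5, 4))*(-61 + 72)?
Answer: -11310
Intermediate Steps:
b = 297 (b = (-27 + (5 + 4 + 5*5 + 4*5))*(-61 + 72) = (-27 + (5 + 4 + 25 + 20))*11 = (-27 + 54)*11 = 27*11 = 297)
-39*(b + (-6 + 1*(-1))) = -39*(297 + (-6 + 1*(-1))) = -39*(297 + (-6 - 1)) = -39*(297 - 7) = -39*290 = -11310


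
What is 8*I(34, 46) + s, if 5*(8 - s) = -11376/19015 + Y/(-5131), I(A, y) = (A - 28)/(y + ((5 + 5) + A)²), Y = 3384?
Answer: 4000835331256/483439356575 ≈ 8.2758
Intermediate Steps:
I(A, y) = (-28 + A)/(y + (10 + A)²)
s = 4025355616/487829825 (s = 8 - (-11376/19015 + 3384/(-5131))/5 = 8 - (-11376*1/19015 + 3384*(-1/5131))/5 = 8 - (-11376/19015 - 3384/5131)/5 = 8 - ⅕*(-122717016/97565965) = 8 + 122717016/487829825 = 4025355616/487829825 ≈ 8.2516)
8*I(34, 46) + s = 8*((-28 + 34)/(46 + (10 + 34)²)) + 4025355616/487829825 = 8*(6/(46 + 44²)) + 4025355616/487829825 = 8*(6/(46 + 1936)) + 4025355616/487829825 = 8*(6/1982) + 4025355616/487829825 = 8*((1/1982)*6) + 4025355616/487829825 = 8*(3/991) + 4025355616/487829825 = 24/991 + 4025355616/487829825 = 4000835331256/483439356575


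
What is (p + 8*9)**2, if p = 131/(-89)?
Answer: 39400729/7921 ≈ 4974.2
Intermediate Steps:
p = -131/89 (p = 131*(-1/89) = -131/89 ≈ -1.4719)
(p + 8*9)**2 = (-131/89 + 8*9)**2 = (-131/89 + 72)**2 = (6277/89)**2 = 39400729/7921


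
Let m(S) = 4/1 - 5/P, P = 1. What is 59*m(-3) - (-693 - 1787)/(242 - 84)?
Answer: -3421/79 ≈ -43.304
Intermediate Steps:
m(S) = -1 (m(S) = 4/1 - 5/1 = 4*1 - 5*1 = 4 - 5 = -1)
59*m(-3) - (-693 - 1787)/(242 - 84) = 59*(-1) - (-693 - 1787)/(242 - 84) = -59 - (-2480)/158 = -59 - 1*(-1240/79) = -59 + 1240/79 = -3421/79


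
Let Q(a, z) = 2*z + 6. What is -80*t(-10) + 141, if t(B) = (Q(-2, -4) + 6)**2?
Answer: -1139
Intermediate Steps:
Q(a, z) = 6 + 2*z
t(B) = 16 (t(B) = ((6 + 2*(-4)) + 6)**2 = ((6 - 8) + 6)**2 = (-2 + 6)**2 = 4**2 = 16)
-80*t(-10) + 141 = -80*16 + 141 = -1280 + 141 = -1139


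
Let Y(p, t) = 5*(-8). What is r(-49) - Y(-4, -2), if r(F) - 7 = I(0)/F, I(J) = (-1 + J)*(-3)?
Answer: 2300/49 ≈ 46.939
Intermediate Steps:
Y(p, t) = -40
I(J) = 3 - 3*J
r(F) = 7 + 3/F (r(F) = 7 + (3 - 3*0)/F = 7 + (3 + 0)/F = 7 + 3/F)
r(-49) - Y(-4, -2) = (7 + 3/(-49)) - 1*(-40) = (7 + 3*(-1/49)) + 40 = (7 - 3/49) + 40 = 340/49 + 40 = 2300/49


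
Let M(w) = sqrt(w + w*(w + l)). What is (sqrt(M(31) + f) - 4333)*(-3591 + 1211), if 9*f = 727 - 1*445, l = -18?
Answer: 10312540 - 2380*sqrt(282 + 9*sqrt(434))/3 ≈ 1.0295e+7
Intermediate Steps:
M(w) = sqrt(w + w*(-18 + w)) (M(w) = sqrt(w + w*(w - 18)) = sqrt(w + w*(-18 + w)))
f = 94/3 (f = (727 - 1*445)/9 = (727 - 445)/9 = (1/9)*282 = 94/3 ≈ 31.333)
(sqrt(M(31) + f) - 4333)*(-3591 + 1211) = (sqrt(sqrt(31*(-17 + 31)) + 94/3) - 4333)*(-3591 + 1211) = (sqrt(sqrt(31*14) + 94/3) - 4333)*(-2380) = (sqrt(sqrt(434) + 94/3) - 4333)*(-2380) = (sqrt(94/3 + sqrt(434)) - 4333)*(-2380) = (-4333 + sqrt(94/3 + sqrt(434)))*(-2380) = 10312540 - 2380*sqrt(94/3 + sqrt(434))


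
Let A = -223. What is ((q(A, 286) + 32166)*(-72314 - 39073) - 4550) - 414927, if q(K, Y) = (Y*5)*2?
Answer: -3901860539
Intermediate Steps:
q(K, Y) = 10*Y (q(K, Y) = (5*Y)*2 = 10*Y)
((q(A, 286) + 32166)*(-72314 - 39073) - 4550) - 414927 = ((10*286 + 32166)*(-72314 - 39073) - 4550) - 414927 = ((2860 + 32166)*(-111387) - 4550) - 414927 = (35026*(-111387) - 4550) - 414927 = (-3901441062 - 4550) - 414927 = -3901445612 - 414927 = -3901860539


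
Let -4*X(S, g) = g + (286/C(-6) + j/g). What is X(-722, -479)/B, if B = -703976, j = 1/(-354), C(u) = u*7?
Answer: -192212479/1114123681216 ≈ -0.00017252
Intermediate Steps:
C(u) = 7*u
j = -1/354 ≈ -0.0028249
X(S, g) = 143/84 - g/4 + 1/(1416*g) (X(S, g) = -(g + (286/((7*(-6))) - 1/(354*g)))/4 = -(g + (286/(-42) - 1/(354*g)))/4 = -(g + (286*(-1/42) - 1/(354*g)))/4 = -(g + (-143/21 - 1/(354*g)))/4 = -(-143/21 + g - 1/(354*g))/4 = 143/84 - g/4 + 1/(1416*g))
X(-722, -479)/B = (143/84 - ¼*(-479) + (1/1416)/(-479))/(-703976) = (143/84 + 479/4 + (1/1416)*(-1/479))*(-1/703976) = (143/84 + 479/4 - 1/678264)*(-1/703976) = (192212479/1582616)*(-1/703976) = -192212479/1114123681216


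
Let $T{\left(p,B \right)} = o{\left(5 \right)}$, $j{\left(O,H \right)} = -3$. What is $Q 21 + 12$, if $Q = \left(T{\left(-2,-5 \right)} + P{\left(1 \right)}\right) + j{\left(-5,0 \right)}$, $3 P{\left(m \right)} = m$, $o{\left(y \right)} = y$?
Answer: $61$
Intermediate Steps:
$T{\left(p,B \right)} = 5$
$P{\left(m \right)} = \frac{m}{3}$
$Q = \frac{7}{3}$ ($Q = \left(5 + \frac{1}{3} \cdot 1\right) - 3 = \left(5 + \frac{1}{3}\right) - 3 = \frac{16}{3} - 3 = \frac{7}{3} \approx 2.3333$)
$Q 21 + 12 = \frac{7}{3} \cdot 21 + 12 = 49 + 12 = 61$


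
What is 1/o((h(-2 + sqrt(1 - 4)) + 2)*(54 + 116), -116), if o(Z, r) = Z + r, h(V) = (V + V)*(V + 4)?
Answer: -1/2156 ≈ -0.00046382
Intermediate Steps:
h(V) = 2*V*(4 + V) (h(V) = (2*V)*(4 + V) = 2*V*(4 + V))
1/o((h(-2 + sqrt(1 - 4)) + 2)*(54 + 116), -116) = 1/((2*(-2 + sqrt(1 - 4))*(4 + (-2 + sqrt(1 - 4))) + 2)*(54 + 116) - 116) = 1/((2*(-2 + sqrt(-3))*(4 + (-2 + sqrt(-3))) + 2)*170 - 116) = 1/((2*(-2 + I*sqrt(3))*(4 + (-2 + I*sqrt(3))) + 2)*170 - 116) = 1/((2*(-2 + I*sqrt(3))*(2 + I*sqrt(3)) + 2)*170 - 116) = 1/((2 + 2*(-2 + I*sqrt(3))*(2 + I*sqrt(3)))*170 - 116) = 1/((340 + 340*(-2 + I*sqrt(3))*(2 + I*sqrt(3))) - 116) = 1/(224 + 340*(-2 + I*sqrt(3))*(2 + I*sqrt(3)))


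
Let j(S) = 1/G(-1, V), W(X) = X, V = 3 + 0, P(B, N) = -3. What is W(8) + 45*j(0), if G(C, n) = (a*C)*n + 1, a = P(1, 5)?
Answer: 25/2 ≈ 12.500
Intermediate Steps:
V = 3
a = -3
G(C, n) = 1 - 3*C*n (G(C, n) = (-3*C)*n + 1 = -3*C*n + 1 = 1 - 3*C*n)
j(S) = ⅒ (j(S) = 1/(1 - 3*(-1)*3) = 1/(1 + 9) = 1/10 = ⅒)
W(8) + 45*j(0) = 8 + 45*(⅒) = 8 + 9/2 = 25/2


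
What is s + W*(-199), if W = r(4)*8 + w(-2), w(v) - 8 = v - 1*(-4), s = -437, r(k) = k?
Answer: -8795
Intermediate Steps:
w(v) = 12 + v (w(v) = 8 + (v - 1*(-4)) = 8 + (v + 4) = 8 + (4 + v) = 12 + v)
W = 42 (W = 4*8 + (12 - 2) = 32 + 10 = 42)
s + W*(-199) = -437 + 42*(-199) = -437 - 8358 = -8795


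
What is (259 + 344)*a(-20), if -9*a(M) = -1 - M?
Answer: -1273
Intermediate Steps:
a(M) = ⅑ + M/9 (a(M) = -(-1 - M)/9 = ⅑ + M/9)
(259 + 344)*a(-20) = (259 + 344)*(⅑ + (⅑)*(-20)) = 603*(⅑ - 20/9) = 603*(-19/9) = -1273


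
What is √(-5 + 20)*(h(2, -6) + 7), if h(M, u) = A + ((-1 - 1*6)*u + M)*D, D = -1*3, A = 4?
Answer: -121*√15 ≈ -468.63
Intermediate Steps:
D = -3
h(M, u) = 4 - 3*M + 21*u (h(M, u) = 4 + ((-1 - 1*6)*u + M)*(-3) = 4 + ((-1 - 6)*u + M)*(-3) = 4 + (-7*u + M)*(-3) = 4 + (M - 7*u)*(-3) = 4 + (-3*M + 21*u) = 4 - 3*M + 21*u)
√(-5 + 20)*(h(2, -6) + 7) = √(-5 + 20)*((4 - 3*2 + 21*(-6)) + 7) = √15*((4 - 6 - 126) + 7) = √15*(-128 + 7) = √15*(-121) = -121*√15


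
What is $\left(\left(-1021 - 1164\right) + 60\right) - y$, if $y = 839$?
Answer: $-2964$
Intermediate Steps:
$\left(\left(-1021 - 1164\right) + 60\right) - y = \left(\left(-1021 - 1164\right) + 60\right) - 839 = \left(-2185 + 60\right) - 839 = -2125 - 839 = -2964$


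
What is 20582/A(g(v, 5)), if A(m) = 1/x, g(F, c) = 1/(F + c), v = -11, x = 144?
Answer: 2963808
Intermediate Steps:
A(m) = 1/144
20582/A(g(v, 5)) = 20582/(1/144) = 20582*144 = 2963808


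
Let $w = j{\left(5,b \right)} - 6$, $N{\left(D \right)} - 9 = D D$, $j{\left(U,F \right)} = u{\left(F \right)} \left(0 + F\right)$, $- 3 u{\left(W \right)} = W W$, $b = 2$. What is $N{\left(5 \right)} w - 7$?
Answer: $- \frac{905}{3} \approx -301.67$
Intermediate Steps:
$u{\left(W \right)} = - \frac{W^{2}}{3}$ ($u{\left(W \right)} = - \frac{W W}{3} = - \frac{W^{2}}{3}$)
$j{\left(U,F \right)} = - \frac{F^{3}}{3}$ ($j{\left(U,F \right)} = - \frac{F^{2}}{3} \left(0 + F\right) = - \frac{F^{2}}{3} F = - \frac{F^{3}}{3}$)
$N{\left(D \right)} = 9 + D^{2}$ ($N{\left(D \right)} = 9 + D D = 9 + D^{2}$)
$w = - \frac{26}{3}$ ($w = - \frac{2^{3}}{3} - 6 = \left(- \frac{1}{3}\right) 8 - 6 = - \frac{8}{3} - 6 = - \frac{26}{3} \approx -8.6667$)
$N{\left(5 \right)} w - 7 = \left(9 + 5^{2}\right) \left(- \frac{26}{3}\right) - 7 = \left(9 + 25\right) \left(- \frac{26}{3}\right) - 7 = 34 \left(- \frac{26}{3}\right) - 7 = - \frac{884}{3} - 7 = - \frac{905}{3}$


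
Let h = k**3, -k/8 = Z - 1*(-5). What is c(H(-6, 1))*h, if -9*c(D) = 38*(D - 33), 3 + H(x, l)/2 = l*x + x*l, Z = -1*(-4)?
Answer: -99283968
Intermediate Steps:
Z = 4
H(x, l) = -6 + 4*l*x (H(x, l) = -6 + 2*(l*x + x*l) = -6 + 2*(l*x + l*x) = -6 + 2*(2*l*x) = -6 + 4*l*x)
k = -72 (k = -8*(4 - 1*(-5)) = -8*(4 + 5) = -8*9 = -72)
h = -373248 (h = (-72)**3 = -373248)
c(D) = 418/3 - 38*D/9 (c(D) = -38*(D - 33)/9 = -38*(-33 + D)/9 = -(-1254 + 38*D)/9 = 418/3 - 38*D/9)
c(H(-6, 1))*h = (418/3 - 38*(-6 + 4*1*(-6))/9)*(-373248) = (418/3 - 38*(-6 - 24)/9)*(-373248) = (418/3 - 38/9*(-30))*(-373248) = (418/3 + 380/3)*(-373248) = 266*(-373248) = -99283968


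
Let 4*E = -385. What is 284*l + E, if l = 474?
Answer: 538079/4 ≈ 1.3452e+5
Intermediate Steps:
E = -385/4 (E = (1/4)*(-385) = -385/4 ≈ -96.250)
284*l + E = 284*474 - 385/4 = 134616 - 385/4 = 538079/4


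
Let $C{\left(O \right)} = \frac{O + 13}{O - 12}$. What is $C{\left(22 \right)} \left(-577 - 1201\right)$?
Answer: $-6223$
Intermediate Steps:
$C{\left(O \right)} = \frac{13 + O}{-12 + O}$
$C{\left(22 \right)} \left(-577 - 1201\right) = \frac{13 + 22}{-12 + 22} \left(-577 - 1201\right) = \frac{1}{10} \cdot 35 \left(-1778\right) = \frac{7}{2} \left(-1778\right) = -6223$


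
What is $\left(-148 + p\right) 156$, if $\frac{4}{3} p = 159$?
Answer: $-4485$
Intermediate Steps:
$p = \frac{477}{4}$ ($p = \frac{3}{4} \cdot 159 = \frac{477}{4} \approx 119.25$)
$\left(-148 + p\right) 156 = \left(-148 + \frac{477}{4}\right) 156 = \left(- \frac{115}{4}\right) 156 = -4485$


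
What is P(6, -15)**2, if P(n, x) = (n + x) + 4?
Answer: 25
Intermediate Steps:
P(n, x) = 4 + n + x
P(6, -15)**2 = (4 + 6 - 15)**2 = (-5)**2 = 25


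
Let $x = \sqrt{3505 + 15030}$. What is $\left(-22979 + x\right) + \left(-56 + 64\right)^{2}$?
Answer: $-22915 + \sqrt{18535} \approx -22779.0$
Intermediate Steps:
$x = \sqrt{18535} \approx 136.14$
$\left(-22979 + x\right) + \left(-56 + 64\right)^{2} = \left(-22979 + \sqrt{18535}\right) + \left(-56 + 64\right)^{2} = \left(-22979 + \sqrt{18535}\right) + 8^{2} = \left(-22979 + \sqrt{18535}\right) + 64 = -22915 + \sqrt{18535}$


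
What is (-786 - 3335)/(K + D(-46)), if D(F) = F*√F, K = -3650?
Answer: 7520825/6709918 - 94783*I*√46/6709918 ≈ 1.1209 - 0.095806*I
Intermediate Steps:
D(F) = F^(3/2)
(-786 - 3335)/(K + D(-46)) = (-786 - 3335)/(-3650 + (-46)^(3/2)) = -4121/(-3650 - 46*I*√46)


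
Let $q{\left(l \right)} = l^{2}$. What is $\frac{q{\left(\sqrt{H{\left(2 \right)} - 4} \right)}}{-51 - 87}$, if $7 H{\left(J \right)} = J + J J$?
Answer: $\frac{11}{483} \approx 0.022774$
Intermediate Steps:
$H{\left(J \right)} = \frac{J}{7} + \frac{J^{2}}{7}$ ($H{\left(J \right)} = \frac{J + J J}{7} = \frac{J + J^{2}}{7} = \frac{J}{7} + \frac{J^{2}}{7}$)
$\frac{q{\left(\sqrt{H{\left(2 \right)} - 4} \right)}}{-51 - 87} = \frac{\left(\sqrt{\frac{1}{7} \cdot 2 \left(1 + 2\right) - 4}\right)^{2}}{-51 - 87} = \frac{\left(\sqrt{\frac{1}{7} \cdot 2 \cdot 3 - 4}\right)^{2}}{-138} = \left(\sqrt{\frac{6}{7} - 4}\right)^{2} \left(- \frac{1}{138}\right) = \left(\sqrt{- \frac{22}{7}}\right)^{2} \left(- \frac{1}{138}\right) = \left(\frac{i \sqrt{154}}{7}\right)^{2} \left(- \frac{1}{138}\right) = \left(- \frac{22}{7}\right) \left(- \frac{1}{138}\right) = \frac{11}{483}$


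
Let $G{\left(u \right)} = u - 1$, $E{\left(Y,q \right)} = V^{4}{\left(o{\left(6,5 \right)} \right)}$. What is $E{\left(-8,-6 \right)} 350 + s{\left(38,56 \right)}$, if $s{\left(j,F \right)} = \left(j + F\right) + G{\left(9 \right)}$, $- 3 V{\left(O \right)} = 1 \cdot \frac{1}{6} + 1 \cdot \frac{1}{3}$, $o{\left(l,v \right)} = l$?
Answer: $\frac{66271}{648} \approx 102.27$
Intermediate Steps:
$V{\left(O \right)} = - \frac{1}{6}$ ($V{\left(O \right)} = - \frac{1 \cdot \frac{1}{6} + 1 \cdot \frac{1}{3}}{3} = - \frac{\frac{1}{6} + \frac{1}{3}}{3} = \left(- \frac{1}{3}\right) \frac{1}{2} = - \frac{1}{6}$)
$E{\left(Y,q \right)} = \frac{1}{1296}$ ($E{\left(Y,q \right)} = \left(- \frac{1}{6}\right)^{4} = \frac{1}{1296}$)
$G{\left(u \right)} = -1 + u$
$s{\left(j,F \right)} = 8 + F + j$ ($s{\left(j,F \right)} = \left(j + F\right) + \left(-1 + 9\right) = \left(F + j\right) + 8 = 8 + F + j$)
$E{\left(-8,-6 \right)} 350 + s{\left(38,56 \right)} = \frac{1}{1296} \cdot 350 + \left(8 + 56 + 38\right) = \frac{175}{648} + 102 = \frac{66271}{648}$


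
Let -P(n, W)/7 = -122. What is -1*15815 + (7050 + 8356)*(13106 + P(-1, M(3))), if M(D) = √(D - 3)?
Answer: 215051945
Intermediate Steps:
M(D) = √(-3 + D)
P(n, W) = 854 (P(n, W) = -7*(-122) = 854)
-1*15815 + (7050 + 8356)*(13106 + P(-1, M(3))) = -1*15815 + (7050 + 8356)*(13106 + 854) = -15815 + 15406*13960 = -15815 + 215067760 = 215051945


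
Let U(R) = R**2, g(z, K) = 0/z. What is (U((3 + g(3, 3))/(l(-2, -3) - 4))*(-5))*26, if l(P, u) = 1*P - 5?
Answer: -1170/121 ≈ -9.6694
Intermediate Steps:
g(z, K) = 0
l(P, u) = -5 + P (l(P, u) = P - 5 = -5 + P)
(U((3 + g(3, 3))/(l(-2, -3) - 4))*(-5))*26 = (((3 + 0)/((-5 - 2) - 4))**2*(-5))*26 = ((3/(-7 - 4))**2*(-5))*26 = ((3/(-11))**2*(-5))*26 = ((3*(-1/11))**2*(-5))*26 = ((-3/11)**2*(-5))*26 = ((9/121)*(-5))*26 = -45/121*26 = -1170/121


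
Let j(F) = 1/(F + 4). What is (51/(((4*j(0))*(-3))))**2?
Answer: 289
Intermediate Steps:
j(F) = 1/(4 + F)
(51/(((4*j(0))*(-3))))**2 = (51/(((4/(4 + 0))*(-3))))**2 = (51/(((4/4)*(-3))))**2 = (51/(((4*(1/4))*(-3))))**2 = (51/((1*(-3))))**2 = (51/(-3))**2 = (51*(-1/3))**2 = (-17)**2 = 289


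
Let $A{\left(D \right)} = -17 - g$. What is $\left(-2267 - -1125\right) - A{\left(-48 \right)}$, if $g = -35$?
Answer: $-1160$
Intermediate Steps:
$A{\left(D \right)} = 18$ ($A{\left(D \right)} = -17 - -35 = -17 + 35 = 18$)
$\left(-2267 - -1125\right) - A{\left(-48 \right)} = \left(-2267 - -1125\right) - 18 = \left(-2267 + 1125\right) - 18 = -1142 - 18 = -1160$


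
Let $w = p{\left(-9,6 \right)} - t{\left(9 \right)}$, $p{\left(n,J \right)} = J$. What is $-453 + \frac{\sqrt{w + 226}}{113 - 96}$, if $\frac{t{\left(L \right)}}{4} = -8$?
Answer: $-453 + \frac{2 \sqrt{66}}{17} \approx -452.04$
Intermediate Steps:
$t{\left(L \right)} = -32$ ($t{\left(L \right)} = 4 \left(-8\right) = -32$)
$w = 38$ ($w = 6 - -32 = 6 + 32 = 38$)
$-453 + \frac{\sqrt{w + 226}}{113 - 96} = -453 + \frac{\sqrt{38 + 226}}{113 - 96} = -453 + \frac{\sqrt{264}}{17} = -453 + 2 \sqrt{66} \cdot \frac{1}{17} = -453 + \frac{2 \sqrt{66}}{17}$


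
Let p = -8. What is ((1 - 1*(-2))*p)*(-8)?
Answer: 192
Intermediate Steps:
((1 - 1*(-2))*p)*(-8) = ((1 - 1*(-2))*(-8))*(-8) = ((1 + 2)*(-8))*(-8) = (3*(-8))*(-8) = -24*(-8) = 192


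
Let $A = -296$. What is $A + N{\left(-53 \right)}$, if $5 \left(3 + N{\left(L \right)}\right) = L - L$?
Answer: $-299$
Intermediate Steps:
$N{\left(L \right)} = -3$ ($N{\left(L \right)} = -3 + \frac{L - L}{5} = -3 + \frac{1}{5} \cdot 0 = -3 + 0 = -3$)
$A + N{\left(-53 \right)} = -296 - 3 = -299$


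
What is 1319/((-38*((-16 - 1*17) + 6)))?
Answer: 1319/1026 ≈ 1.2856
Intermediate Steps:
1319/((-38*((-16 - 1*17) + 6))) = 1319/((-38*((-16 - 17) + 6))) = 1319/((-38*(-33 + 6))) = 1319/((-38*(-27))) = 1319/1026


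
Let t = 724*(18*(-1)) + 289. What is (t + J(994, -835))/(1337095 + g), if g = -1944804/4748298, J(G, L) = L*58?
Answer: -6915896037/151164846893 ≈ -0.045751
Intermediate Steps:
t = -12743 (t = 724*(-18) + 289 = -13032 + 289 = -12743)
J(G, L) = 58*L
g = -324134/791383 (g = -1944804*1/4748298 = -324134/791383 ≈ -0.40958)
(t + J(994, -835))/(1337095 + g) = (-12743 + 58*(-835))/(1337095 - 324134/791383) = (-12743 - 48430)/(1058153928251/791383) = -61173*791383/1058153928251 = -6915896037/151164846893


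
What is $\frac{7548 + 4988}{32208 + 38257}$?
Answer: $\frac{12536}{70465} \approx 0.1779$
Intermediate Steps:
$\frac{7548 + 4988}{32208 + 38257} = \frac{12536}{70465}$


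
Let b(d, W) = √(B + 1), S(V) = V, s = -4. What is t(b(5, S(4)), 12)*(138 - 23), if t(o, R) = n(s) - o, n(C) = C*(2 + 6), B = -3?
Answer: -3680 - 115*I*√2 ≈ -3680.0 - 162.63*I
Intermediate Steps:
n(C) = 8*C (n(C) = C*8 = 8*C)
b(d, W) = I*√2 (b(d, W) = √(-3 + 1) = √(-2) = I*√2)
t(o, R) = -32 - o (t(o, R) = 8*(-4) - o = -32 - o)
t(b(5, S(4)), 12)*(138 - 23) = (-32 - I*√2)*(138 - 23) = (-32 - I*√2)*115 = -3680 - 115*I*√2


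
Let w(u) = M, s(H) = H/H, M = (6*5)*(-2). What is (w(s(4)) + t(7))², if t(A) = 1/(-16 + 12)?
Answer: 58081/16 ≈ 3630.1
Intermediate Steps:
M = -60 (M = 30*(-2) = -60)
s(H) = 1
w(u) = -60
t(A) = -¼ (t(A) = 1/(-4) = -¼)
(w(s(4)) + t(7))² = (-60 - ¼)² = (-241/4)² = 58081/16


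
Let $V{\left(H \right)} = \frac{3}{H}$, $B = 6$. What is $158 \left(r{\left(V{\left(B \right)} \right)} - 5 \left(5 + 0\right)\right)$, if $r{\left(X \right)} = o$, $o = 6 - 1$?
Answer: $-3160$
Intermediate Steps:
$o = 5$ ($o = 6 - 1 = 5$)
$r{\left(X \right)} = 5$
$158 \left(r{\left(V{\left(B \right)} \right)} - 5 \left(5 + 0\right)\right) = 158 \left(5 - 5 \left(5 + 0\right)\right) = 158 \left(5 - 25\right) = 158 \left(-20\right) = -3160$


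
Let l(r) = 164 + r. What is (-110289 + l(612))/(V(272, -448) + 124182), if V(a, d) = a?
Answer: -109513/124454 ≈ -0.87995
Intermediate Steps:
(-110289 + l(612))/(V(272, -448) + 124182) = (-110289 + (164 + 612))/(272 + 124182) = (-110289 + 776)/124454 = -109513*1/124454 = -109513/124454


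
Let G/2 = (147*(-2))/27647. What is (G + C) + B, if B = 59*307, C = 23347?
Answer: 1146244032/27647 ≈ 41460.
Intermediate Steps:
B = 18113
G = -588/27647 (G = 2*((147*(-2))/27647) = 2*(-294*1/27647) = 2*(-294/27647) = -588/27647 ≈ -0.021268)
(G + C) + B = (-588/27647 + 23347) + 18113 = 645473921/27647 + 18113 = 1146244032/27647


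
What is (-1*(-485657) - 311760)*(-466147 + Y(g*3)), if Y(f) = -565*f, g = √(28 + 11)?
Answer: -81061564859 - 294755415*√39 ≈ -8.2902e+10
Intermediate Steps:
g = √39 ≈ 6.2450
(-1*(-485657) - 311760)*(-466147 + Y(g*3)) = (-1*(-485657) - 311760)*(-466147 - 565*√39*3) = (485657 - 311760)*(-466147 - 1695*√39) = 173897*(-466147 - 1695*√39) = -81061564859 - 294755415*√39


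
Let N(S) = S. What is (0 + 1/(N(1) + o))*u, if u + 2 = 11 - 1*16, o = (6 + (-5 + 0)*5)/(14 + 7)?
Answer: -147/2 ≈ -73.500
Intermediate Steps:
o = -19/21 (o = (6 - 5*5)/21 = (6 - 25)*(1/21) = -19*1/21 = -19/21 ≈ -0.90476)
u = -7 (u = -2 + (11 - 1*16) = -2 + (11 - 16) = -2 - 5 = -7)
(0 + 1/(N(1) + o))*u = (0 + 1/(1 - 19/21))*(-7) = (0 + 1/(2/21))*(-7) = (0 + 21/2)*(-7) = (21/2)*(-7) = -147/2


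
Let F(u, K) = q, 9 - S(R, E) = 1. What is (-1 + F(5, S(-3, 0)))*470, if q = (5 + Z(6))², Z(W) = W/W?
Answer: 16450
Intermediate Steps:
S(R, E) = 8 (S(R, E) = 9 - 1*1 = 9 - 1 = 8)
Z(W) = 1
q = 36 (q = (5 + 1)² = 6² = 36)
F(u, K) = 36
(-1 + F(5, S(-3, 0)))*470 = (-1 + 36)*470 = 35*470 = 16450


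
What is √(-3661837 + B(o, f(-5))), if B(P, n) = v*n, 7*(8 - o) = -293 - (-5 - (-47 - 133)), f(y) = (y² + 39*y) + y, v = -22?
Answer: 3*I*√406443 ≈ 1912.6*I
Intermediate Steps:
f(y) = y² + 40*y
o = 524/7 (o = 8 - (-293 - (-5 - (-47 - 133)))/7 = 8 - (-293 - (-5 - 1*(-180)))/7 = 8 - (-293 - (-5 + 180))/7 = 8 - (-293 - 1*175)/7 = 8 - (-293 - 175)/7 = 8 - ⅐*(-468) = 8 + 468/7 = 524/7 ≈ 74.857)
B(P, n) = -22*n
√(-3661837 + B(o, f(-5))) = √(-3661837 - (-110)*(40 - 5)) = √(-3661837 - (-110)*35) = √(-3661837 - 22*(-175)) = √(-3661837 + 3850) = √(-3657987) = 3*I*√406443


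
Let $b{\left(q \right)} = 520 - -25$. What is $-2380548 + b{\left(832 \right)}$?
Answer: $-2380003$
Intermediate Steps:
$b{\left(q \right)} = 545$ ($b{\left(q \right)} = 520 + 25 = 545$)
$-2380548 + b{\left(832 \right)} = -2380548 + 545 = -2380003$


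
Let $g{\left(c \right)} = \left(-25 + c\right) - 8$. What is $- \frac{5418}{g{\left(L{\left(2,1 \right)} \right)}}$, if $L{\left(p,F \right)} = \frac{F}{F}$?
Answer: $\frac{2709}{16} \approx 169.31$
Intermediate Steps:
$L{\left(p,F \right)} = 1$
$g{\left(c \right)} = -33 + c$
$- \frac{5418}{g{\left(L{\left(2,1 \right)} \right)}} = - \frac{5418}{-33 + 1} = - \frac{5418}{-32} = \left(-5418\right) \left(- \frac{1}{32}\right) = \frac{2709}{16}$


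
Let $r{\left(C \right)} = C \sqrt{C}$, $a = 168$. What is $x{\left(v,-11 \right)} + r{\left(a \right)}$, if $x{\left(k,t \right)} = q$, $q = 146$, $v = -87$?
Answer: $146 + 336 \sqrt{42} \approx 2323.5$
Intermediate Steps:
$x{\left(k,t \right)} = 146$
$r{\left(C \right)} = C^{\frac{3}{2}}$
$x{\left(v,-11 \right)} + r{\left(a \right)} = 146 + 168^{\frac{3}{2}} = 146 + 336 \sqrt{42}$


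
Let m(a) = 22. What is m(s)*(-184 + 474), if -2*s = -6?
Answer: 6380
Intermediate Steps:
s = 3 (s = -1/2*(-6) = 3)
m(s)*(-184 + 474) = 22*(-184 + 474) = 22*290 = 6380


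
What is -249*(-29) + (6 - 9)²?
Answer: 7230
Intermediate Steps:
-249*(-29) + (6 - 9)² = 7221 + (-3)² = 7221 + 9 = 7230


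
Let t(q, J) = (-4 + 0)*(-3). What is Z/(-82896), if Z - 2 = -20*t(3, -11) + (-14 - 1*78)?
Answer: 5/1256 ≈ 0.0039809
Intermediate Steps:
t(q, J) = 12 (t(q, J) = -4*(-3) = 12)
Z = -330 (Z = 2 + (-20*12 + (-14 - 1*78)) = 2 + (-240 + (-14 - 78)) = 2 + (-240 - 92) = 2 - 332 = -330)
Z/(-82896) = -330/(-82896) = -330*(-1/82896) = 5/1256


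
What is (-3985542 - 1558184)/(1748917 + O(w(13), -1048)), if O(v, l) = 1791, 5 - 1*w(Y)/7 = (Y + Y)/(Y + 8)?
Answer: -2771863/875354 ≈ -3.1666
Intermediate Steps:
w(Y) = 35 - 14*Y/(8 + Y) (w(Y) = 35 - 7*(Y + Y)/(Y + 8) = 35 - 7*2*Y/(8 + Y) = 35 - 14*Y/(8 + Y))
(-3985542 - 1558184)/(1748917 + O(w(13), -1048)) = (-3985542 - 1558184)/(1748917 + 1791) = -5543726/1750708 = -5543726*1/1750708 = -2771863/875354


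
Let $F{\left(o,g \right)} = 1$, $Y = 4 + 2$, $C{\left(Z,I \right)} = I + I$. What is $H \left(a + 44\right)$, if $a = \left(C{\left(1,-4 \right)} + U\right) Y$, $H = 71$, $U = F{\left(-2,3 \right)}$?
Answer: $142$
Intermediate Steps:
$C{\left(Z,I \right)} = 2 I$
$Y = 6$
$U = 1$
$a = -42$ ($a = \left(2 \left(-4\right) + 1\right) 6 = \left(-8 + 1\right) 6 = \left(-7\right) 6 = -42$)
$H \left(a + 44\right) = 71 \left(-42 + 44\right) = 71 \cdot 2 = 142$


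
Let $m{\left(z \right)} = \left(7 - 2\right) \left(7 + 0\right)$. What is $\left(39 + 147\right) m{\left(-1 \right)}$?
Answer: $6510$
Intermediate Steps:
$m{\left(z \right)} = 35$ ($m{\left(z \right)} = 5 \cdot 7 = 35$)
$\left(39 + 147\right) m{\left(-1 \right)} = \left(39 + 147\right) 35 = 186 \cdot 35 = 6510$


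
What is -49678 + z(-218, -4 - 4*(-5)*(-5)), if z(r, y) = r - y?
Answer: -49792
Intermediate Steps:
-49678 + z(-218, -4 - 4*(-5)*(-5)) = -49678 + (-218 - (-4 - 4*(-5)*(-5))) = -49678 + (-218 - (-4 + 20*(-5))) = -49678 + (-218 - (-4 - 100)) = -49678 + (-218 - 1*(-104)) = -49678 + (-218 + 104) = -49678 - 114 = -49792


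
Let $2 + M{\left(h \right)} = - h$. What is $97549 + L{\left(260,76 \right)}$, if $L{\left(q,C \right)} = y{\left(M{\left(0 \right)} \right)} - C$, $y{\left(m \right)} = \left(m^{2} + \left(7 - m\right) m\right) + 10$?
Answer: $97469$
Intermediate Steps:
$M{\left(h \right)} = -2 - h$
$y{\left(m \right)} = 10 + m^{2} + m \left(7 - m\right)$ ($y{\left(m \right)} = \left(m^{2} + m \left(7 - m\right)\right) + 10 = 10 + m^{2} + m \left(7 - m\right)$)
$L{\left(q,C \right)} = -4 - C$ ($L{\left(q,C \right)} = \left(10 + 7 \left(-2 - 0\right)\right) - C = \left(10 + 7 \left(-2 + 0\right)\right) - C = \left(10 + 7 \left(-2\right)\right) - C = \left(10 - 14\right) - C = -4 - C$)
$97549 + L{\left(260,76 \right)} = 97549 - 80 = 97469$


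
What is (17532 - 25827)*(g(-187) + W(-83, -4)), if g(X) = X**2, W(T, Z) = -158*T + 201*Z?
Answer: -392179305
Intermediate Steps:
(17532 - 25827)*(g(-187) + W(-83, -4)) = (17532 - 25827)*((-187)**2 + (-158*(-83) + 201*(-4))) = -8295*(34969 + (13114 - 804)) = -8295*(34969 + 12310) = -8295*47279 = -392179305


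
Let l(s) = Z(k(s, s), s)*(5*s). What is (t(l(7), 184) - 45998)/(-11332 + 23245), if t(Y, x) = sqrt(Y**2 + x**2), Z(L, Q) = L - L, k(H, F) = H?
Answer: -45814/11913 ≈ -3.8457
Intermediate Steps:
Z(L, Q) = 0
l(s) = 0 (l(s) = 0*(5*s) = 0)
(t(l(7), 184) - 45998)/(-11332 + 23245) = (sqrt(0**2 + 184**2) - 45998)/(-11332 + 23245) = (sqrt(0 + 33856) - 45998)/11913 = (sqrt(33856) - 45998)*(1/11913) = (184 - 45998)*(1/11913) = -45814*1/11913 = -45814/11913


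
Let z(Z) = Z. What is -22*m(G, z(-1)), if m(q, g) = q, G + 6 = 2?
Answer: 88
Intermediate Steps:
G = -4 (G = -6 + 2 = -4)
-22*m(G, z(-1)) = -22*(-4) = 88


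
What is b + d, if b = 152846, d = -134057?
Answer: 18789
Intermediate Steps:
b + d = 152846 - 134057 = 18789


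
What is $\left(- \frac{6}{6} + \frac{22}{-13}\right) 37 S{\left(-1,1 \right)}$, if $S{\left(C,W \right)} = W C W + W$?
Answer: $0$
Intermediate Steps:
$S{\left(C,W \right)} = W + C W^{2}$ ($S{\left(C,W \right)} = C W W + W = C W^{2} + W = W + C W^{2}$)
$\left(- \frac{6}{6} + \frac{22}{-13}\right) 37 S{\left(-1,1 \right)} = \left(- \frac{6}{6} + \frac{22}{-13}\right) 37 \cdot 1 \left(1 - 1\right) = \left(\left(-6\right) \frac{1}{6} + 22 \left(- \frac{1}{13}\right)\right) 37 \cdot 1 \left(1 - 1\right) = \left(-1 - \frac{22}{13}\right) 37 \cdot 1 \cdot 0 = \left(- \frac{35}{13}\right) 37 \cdot 0 = \left(- \frac{1295}{13}\right) 0 = 0$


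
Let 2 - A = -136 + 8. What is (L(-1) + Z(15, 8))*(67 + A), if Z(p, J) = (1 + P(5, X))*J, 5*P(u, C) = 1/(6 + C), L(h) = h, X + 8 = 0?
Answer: 6107/5 ≈ 1221.4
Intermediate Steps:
X = -8 (X = -8 + 0 = -8)
P(u, C) = 1/(5*(6 + C))
A = 130 (A = 2 - (-136 + 8) = 2 - 1*(-128) = 2 + 128 = 130)
Z(p, J) = 9*J/10 (Z(p, J) = (1 + 1/(5*(6 - 8)))*J = (1 + (⅕)/(-2))*J = (1 + (⅕)*(-½))*J = (1 - ⅒)*J = 9*J/10)
(L(-1) + Z(15, 8))*(67 + A) = (-1 + (9/10)*8)*(67 + 130) = (-1 + 36/5)*197 = (31/5)*197 = 6107/5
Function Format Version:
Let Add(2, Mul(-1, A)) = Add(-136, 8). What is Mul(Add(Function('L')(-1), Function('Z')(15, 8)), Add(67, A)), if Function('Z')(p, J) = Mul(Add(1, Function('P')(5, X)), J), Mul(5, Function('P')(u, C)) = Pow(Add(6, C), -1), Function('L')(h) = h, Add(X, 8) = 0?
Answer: Rational(6107, 5) ≈ 1221.4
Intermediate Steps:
X = -8 (X = Add(-8, 0) = -8)
Function('P')(u, C) = Mul(Rational(1, 5), Pow(Add(6, C), -1))
A = 130 (A = Add(2, Mul(-1, Add(-136, 8))) = Add(2, Mul(-1, -128)) = Add(2, 128) = 130)
Function('Z')(p, J) = Mul(Rational(9, 10), J) (Function('Z')(p, J) = Mul(Add(1, Mul(Rational(1, 5), Pow(Add(6, -8), -1))), J) = Mul(Add(1, Mul(Rational(1, 5), Pow(-2, -1))), J) = Mul(Add(1, Mul(Rational(1, 5), Rational(-1, 2))), J) = Mul(Add(1, Rational(-1, 10)), J) = Mul(Rational(9, 10), J))
Mul(Add(Function('L')(-1), Function('Z')(15, 8)), Add(67, A)) = Mul(Add(-1, Mul(Rational(9, 10), 8)), Add(67, 130)) = Mul(Add(-1, Rational(36, 5)), 197) = Mul(Rational(31, 5), 197) = Rational(6107, 5)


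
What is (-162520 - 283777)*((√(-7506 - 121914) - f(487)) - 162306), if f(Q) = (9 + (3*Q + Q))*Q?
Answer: 497784053405 - 2677782*I*√3595 ≈ 4.9778e+11 - 1.6056e+8*I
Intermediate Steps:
f(Q) = Q*(9 + 4*Q) (f(Q) = (9 + 4*Q)*Q = Q*(9 + 4*Q))
(-162520 - 283777)*((√(-7506 - 121914) - f(487)) - 162306) = (-162520 - 283777)*((√(-7506 - 121914) - 487*(9 + 4*487)) - 162306) = -446297*((√(-129420) - 487*(9 + 1948)) - 162306) = -446297*((6*I*√3595 - 487*1957) - 162306) = -446297*((6*I*√3595 - 1*953059) - 162306) = -446297*((6*I*√3595 - 953059) - 162306) = -446297*((-953059 + 6*I*√3595) - 162306) = -446297*(-1115365 + 6*I*√3595) = 497784053405 - 2677782*I*√3595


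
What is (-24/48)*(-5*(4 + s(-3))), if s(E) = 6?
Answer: 25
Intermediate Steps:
(-24/48)*(-5*(4 + s(-3))) = (-24/48)*(-5*(4 + 6)) = (-24*1/48)*(-5*10) = -1/2*(-50) = 25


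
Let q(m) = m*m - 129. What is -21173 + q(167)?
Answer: 6587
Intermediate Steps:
q(m) = -129 + m**2 (q(m) = m**2 - 129 = -129 + m**2)
-21173 + q(167) = -21173 + (-129 + 167**2) = -21173 + (-129 + 27889) = -21173 + 27760 = 6587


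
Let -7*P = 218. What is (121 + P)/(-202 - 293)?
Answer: -629/3465 ≈ -0.18153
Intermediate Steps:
P = -218/7 (P = -⅐*218 = -218/7 ≈ -31.143)
(121 + P)/(-202 - 293) = (121 - 218/7)/(-202 - 293) = (629/7)/(-495) = (629/7)*(-1/495) = -629/3465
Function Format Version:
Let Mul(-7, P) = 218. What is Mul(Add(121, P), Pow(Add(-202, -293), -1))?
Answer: Rational(-629, 3465) ≈ -0.18153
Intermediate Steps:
P = Rational(-218, 7) (P = Mul(Rational(-1, 7), 218) = Rational(-218, 7) ≈ -31.143)
Mul(Add(121, P), Pow(Add(-202, -293), -1)) = Mul(Add(121, Rational(-218, 7)), Pow(Add(-202, -293), -1)) = Mul(Rational(629, 7), Pow(-495, -1)) = Mul(Rational(629, 7), Rational(-1, 495)) = Rational(-629, 3465)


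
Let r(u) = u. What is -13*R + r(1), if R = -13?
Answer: 170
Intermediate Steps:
-13*R + r(1) = -13*(-13) + 1 = 169 + 1 = 170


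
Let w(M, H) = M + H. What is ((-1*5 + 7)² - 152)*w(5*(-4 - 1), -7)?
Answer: 4736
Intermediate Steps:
w(M, H) = H + M
((-1*5 + 7)² - 152)*w(5*(-4 - 1), -7) = ((-1*5 + 7)² - 152)*(-7 + 5*(-4 - 1)) = ((-5 + 7)² - 152)*(-7 + 5*(-5)) = (2² - 152)*(-7 - 25) = (4 - 152)*(-32) = -148*(-32) = 4736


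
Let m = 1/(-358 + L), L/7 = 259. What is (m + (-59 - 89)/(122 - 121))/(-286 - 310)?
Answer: 215339/867180 ≈ 0.24832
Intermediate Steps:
L = 1813 (L = 7*259 = 1813)
m = 1/1455 (m = 1/(-358 + 1813) = 1/1455 ≈ 0.00068729)
(m + (-59 - 89)/(122 - 121))/(-286 - 310) = (1/1455 + (-59 - 89)/(122 - 121))/(-286 - 310) = (1/1455 - 148/1)/(-596) = (1/1455 - 148*1)*(-1/596) = (1/1455 - 148)*(-1/596) = -215339/1455*(-1/596) = 215339/867180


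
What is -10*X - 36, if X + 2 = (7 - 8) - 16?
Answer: 154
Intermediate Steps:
X = -19 (X = -2 + ((7 - 8) - 16) = -2 + (-1 - 16) = -2 - 17 = -19)
-10*X - 36 = -10*(-19) - 36 = 190 - 36 = 154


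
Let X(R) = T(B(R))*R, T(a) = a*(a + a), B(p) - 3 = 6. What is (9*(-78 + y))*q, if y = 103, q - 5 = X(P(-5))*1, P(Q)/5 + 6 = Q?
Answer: -2003625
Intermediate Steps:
B(p) = 9 (B(p) = 3 + 6 = 9)
T(a) = 2*a² (T(a) = a*(2*a) = 2*a²)
P(Q) = -30 + 5*Q
X(R) = 162*R (X(R) = (2*9²)*R = (2*81)*R = 162*R)
q = -8905 (q = 5 + (162*(-30 + 5*(-5)))*1 = 5 + (162*(-30 - 25))*1 = 5 + (162*(-55))*1 = 5 - 8910*1 = 5 - 8910 = -8905)
(9*(-78 + y))*q = (9*(-78 + 103))*(-8905) = (9*25)*(-8905) = 225*(-8905) = -2003625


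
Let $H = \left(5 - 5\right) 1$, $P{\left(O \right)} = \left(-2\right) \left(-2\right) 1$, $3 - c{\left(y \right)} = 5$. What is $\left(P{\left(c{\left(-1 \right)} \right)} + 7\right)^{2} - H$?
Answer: $121$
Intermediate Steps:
$c{\left(y \right)} = -2$ ($c{\left(y \right)} = 3 - 5 = -2$)
$P{\left(O \right)} = 4$ ($P{\left(O \right)} = 4 \cdot 1 = 4$)
$H = 0$ ($H = 0 \cdot 1 = 0$)
$\left(P{\left(c{\left(-1 \right)} \right)} + 7\right)^{2} - H = \left(4 + 7\right)^{2} - 0 = 11^{2} + 0 = 121 + 0 = 121$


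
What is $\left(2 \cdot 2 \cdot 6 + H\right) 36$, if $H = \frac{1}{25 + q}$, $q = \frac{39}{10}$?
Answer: $\frac{250056}{289} \approx 865.25$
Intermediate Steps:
$q = \frac{39}{10}$ ($q = 39 \cdot \frac{1}{10} = \frac{39}{10} \approx 3.9$)
$H = \frac{10}{289}$ ($H = \frac{1}{25 + \frac{39}{10}} = \frac{1}{\frac{289}{10}} = \frac{10}{289} \approx 0.034602$)
$\left(2 \cdot 2 \cdot 6 + H\right) 36 = \left(2 \cdot 2 \cdot 6 + \frac{10}{289}\right) 36 = \left(4 \cdot 6 + \frac{10}{289}\right) 36 = \left(24 + \frac{10}{289}\right) 36 = \frac{6946}{289} \cdot 36 = \frac{250056}{289}$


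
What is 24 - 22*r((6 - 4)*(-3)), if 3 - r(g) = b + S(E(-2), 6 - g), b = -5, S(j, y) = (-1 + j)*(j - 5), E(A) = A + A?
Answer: 838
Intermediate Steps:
E(A) = 2*A
S(j, y) = (-1 + j)*(-5 + j)
r(g) = -37 (r(g) = 3 - (-5 + (5 + (2*(-2))**2 - 12*(-2))) = 3 - (-5 + (5 + (-4)**2 - 6*(-4))) = 3 - (-5 + (5 + 16 + 24)) = 3 - (-5 + 45) = 3 - 1*40 = 3 - 40 = -37)
24 - 22*r((6 - 4)*(-3)) = 24 - 22*(-37) = 24 + 814 = 838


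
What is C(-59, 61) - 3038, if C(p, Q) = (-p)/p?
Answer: -3039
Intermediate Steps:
C(p, Q) = -1
C(-59, 61) - 3038 = -1 - 3038 = -3039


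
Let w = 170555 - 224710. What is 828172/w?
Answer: -828172/54155 ≈ -15.293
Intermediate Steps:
w = -54155
828172/w = 828172/(-54155) = 828172*(-1/54155) = -828172/54155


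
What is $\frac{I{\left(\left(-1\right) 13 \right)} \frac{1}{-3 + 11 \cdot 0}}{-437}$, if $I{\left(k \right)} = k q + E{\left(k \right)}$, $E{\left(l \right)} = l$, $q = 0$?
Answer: $- \frac{13}{1311} \approx -0.0099161$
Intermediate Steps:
$I{\left(k \right)} = k$ ($I{\left(k \right)} = k 0 + k = 0 + k = k$)
$\frac{I{\left(\left(-1\right) 13 \right)} \frac{1}{-3 + 11 \cdot 0}}{-437} = \frac{\left(-1\right) 13 \frac{1}{-3 + 11 \cdot 0}}{-437} = - \frac{13}{-3 + 0} \left(- \frac{1}{437}\right) = - \frac{13}{-3} \left(- \frac{1}{437}\right) = \left(-13\right) \left(- \frac{1}{3}\right) \left(- \frac{1}{437}\right) = \frac{13}{3} \left(- \frac{1}{437}\right) = - \frac{13}{1311}$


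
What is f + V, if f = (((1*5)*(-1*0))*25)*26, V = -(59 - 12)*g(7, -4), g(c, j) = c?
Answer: -329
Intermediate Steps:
V = -329 (V = -(59 - 12)*7 = -47*7 = -1*329 = -329)
f = 0 (f = ((5*0)*25)*26 = (0*25)*26 = 0*26 = 0)
f + V = 0 - 329 = -329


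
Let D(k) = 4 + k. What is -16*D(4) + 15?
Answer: -113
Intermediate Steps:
-16*D(4) + 15 = -16*(4 + 4) + 15 = -16*8 + 15 = -128 + 15 = -113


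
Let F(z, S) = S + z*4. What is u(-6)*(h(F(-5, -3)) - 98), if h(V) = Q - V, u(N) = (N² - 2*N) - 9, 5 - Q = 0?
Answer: -2730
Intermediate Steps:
Q = 5 (Q = 5 - 1*0 = 5 + 0 = 5)
u(N) = -9 + N² - 2*N
F(z, S) = S + 4*z
h(V) = 5 - V
u(-6)*(h(F(-5, -3)) - 98) = (-9 + (-6)² - 2*(-6))*((5 - (-3 + 4*(-5))) - 98) = (-9 + 36 + 12)*((5 - (-3 - 20)) - 98) = 39*((5 - 1*(-23)) - 98) = 39*((5 + 23) - 98) = 39*(28 - 98) = 39*(-70) = -2730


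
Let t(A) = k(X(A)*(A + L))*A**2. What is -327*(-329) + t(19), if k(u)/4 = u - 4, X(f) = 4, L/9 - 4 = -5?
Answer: 159567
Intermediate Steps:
L = -9 (L = 36 + 9*(-5) = 36 - 45 = -9)
k(u) = -16 + 4*u (k(u) = 4*(u - 4) = 4*(-4 + u) = -16 + 4*u)
t(A) = A**2*(-160 + 16*A) (t(A) = (-16 + 4*(4*(A - 9)))*A**2 = (-16 + 4*(4*(-9 + A)))*A**2 = (-16 + 4*(-36 + 4*A))*A**2 = (-16 + (-144 + 16*A))*A**2 = (-160 + 16*A)*A**2 = A**2*(-160 + 16*A))
-327*(-329) + t(19) = -327*(-329) + 16*19**2*(-10 + 19) = 107583 + 16*361*9 = 107583 + 51984 = 159567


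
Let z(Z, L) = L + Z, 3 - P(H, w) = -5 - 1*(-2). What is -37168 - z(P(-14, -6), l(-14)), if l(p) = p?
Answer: -37160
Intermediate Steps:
P(H, w) = 6 (P(H, w) = 3 - (-5 - 1*(-2)) = 3 - (-5 + 2) = 3 - 1*(-3) = 3 + 3 = 6)
-37168 - z(P(-14, -6), l(-14)) = -37168 - (-14 + 6) = -37168 - 1*(-8) = -37168 + 8 = -37160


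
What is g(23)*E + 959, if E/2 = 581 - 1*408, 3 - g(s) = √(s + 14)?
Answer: 1997 - 346*√37 ≈ -107.64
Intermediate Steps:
g(s) = 3 - √(14 + s) (g(s) = 3 - √(s + 14) = 3 - √(14 + s))
E = 346 (E = 2*(581 - 1*408) = 2*(581 - 408) = 2*173 = 346)
g(23)*E + 959 = (3 - √(14 + 23))*346 + 959 = (3 - √37)*346 + 959 = (1038 - 346*√37) + 959 = 1997 - 346*√37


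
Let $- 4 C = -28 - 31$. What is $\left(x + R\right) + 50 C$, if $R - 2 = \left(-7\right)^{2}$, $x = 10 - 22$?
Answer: $\frac{1553}{2} \approx 776.5$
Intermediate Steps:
$x = -12$
$R = 51$ ($R = 2 + \left(-7\right)^{2} = 2 + 49 = 51$)
$C = \frac{59}{4}$ ($C = - \frac{-28 - 31}{4} = \left(- \frac{1}{4}\right) \left(-59\right) = \frac{59}{4} \approx 14.75$)
$\left(x + R\right) + 50 C = \left(-12 + 51\right) + 50 \cdot \frac{59}{4} = 39 + \frac{1475}{2} = \frac{1553}{2}$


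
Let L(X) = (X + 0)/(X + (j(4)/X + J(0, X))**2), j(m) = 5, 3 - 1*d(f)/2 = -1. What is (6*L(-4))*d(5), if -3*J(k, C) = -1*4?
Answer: 27648/575 ≈ 48.083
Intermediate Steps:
d(f) = 8 (d(f) = 6 - 2*(-1) = 6 + 2 = 8)
J(k, C) = 4/3 (J(k, C) = -(-1)*4/3 = -1/3*(-4) = 4/3)
L(X) = X/(X + (4/3 + 5/X)**2) (L(X) = (X + 0)/(X + (5/X + 4/3)**2) = X/(X + (4/3 + 5/X)**2))
(6*L(-4))*d(5) = (6*(9*(-4)**3/((15 + 4*(-4))**2 + 9*(-4)**3)))*8 = (6*(9*(-64)/((15 - 16)**2 + 9*(-64))))*8 = (6*(9*(-64)/((-1)**2 - 576)))*8 = (6*(9*(-64)/(1 - 576)))*8 = (6*(9*(-64)/(-575)))*8 = (6*(9*(-64)*(-1/575)))*8 = (6*(576/575))*8 = (3456/575)*8 = 27648/575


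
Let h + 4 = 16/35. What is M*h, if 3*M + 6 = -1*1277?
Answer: 159092/105 ≈ 1515.2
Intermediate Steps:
h = -124/35 (h = -4 + 16/35 = -124/35 ≈ -3.5429)
M = -1283/3 (M = -2 + (-1*1277)/3 = -2 + (⅓)*(-1277) = -2 - 1277/3 = -1283/3 ≈ -427.67)
M*h = -1283/3*(-124/35) = 159092/105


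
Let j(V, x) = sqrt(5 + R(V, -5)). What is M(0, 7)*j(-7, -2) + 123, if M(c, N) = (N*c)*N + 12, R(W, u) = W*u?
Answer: 123 + 24*sqrt(10) ≈ 198.89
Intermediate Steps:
j(V, x) = sqrt(5 - 5*V) (j(V, x) = sqrt(5 + V*(-5)) = sqrt(5 - 5*V))
M(c, N) = 12 + c*N**2 (M(c, N) = c*N**2 + 12 = 12 + c*N**2)
M(0, 7)*j(-7, -2) + 123 = (12 + 0*7**2)*sqrt(5 - 5*(-7)) + 123 = (12 + 0*49)*sqrt(5 + 35) + 123 = (12 + 0)*sqrt(40) + 123 = 12*(2*sqrt(10)) + 123 = 24*sqrt(10) + 123 = 123 + 24*sqrt(10)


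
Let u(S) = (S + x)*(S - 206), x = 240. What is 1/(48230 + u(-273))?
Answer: 1/64037 ≈ 1.5616e-5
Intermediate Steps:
u(S) = (-206 + S)*(240 + S) (u(S) = (S + 240)*(S - 206) = (240 + S)*(-206 + S) = (-206 + S)*(240 + S))
1/(48230 + u(-273)) = 1/(48230 + (-49440 + (-273)² + 34*(-273))) = 1/(48230 + (-49440 + 74529 - 9282)) = 1/(48230 + 15807) = 1/64037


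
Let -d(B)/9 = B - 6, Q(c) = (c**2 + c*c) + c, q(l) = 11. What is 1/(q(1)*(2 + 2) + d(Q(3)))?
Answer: -1/91 ≈ -0.010989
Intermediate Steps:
Q(c) = c + 2*c**2 (Q(c) = (c**2 + c**2) + c = 2*c**2 + c = c + 2*c**2)
d(B) = 54 - 9*B (d(B) = -9*(B - 6) = -9*(-6 + B) = 54 - 9*B)
1/(q(1)*(2 + 2) + d(Q(3))) = 1/(11*(2 + 2) + (54 - 27*(1 + 2*3))) = 1/(11*4 + (54 - 27*(1 + 6))) = 1/(44 + (54 - 27*7)) = 1/(44 + (54 - 9*21)) = 1/(44 + (54 - 189)) = 1/(44 - 135) = 1/(-91) = -1/91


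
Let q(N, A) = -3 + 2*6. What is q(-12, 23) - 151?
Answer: -142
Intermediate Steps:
q(N, A) = 9 (q(N, A) = -3 + 12 = 9)
q(-12, 23) - 151 = 9 - 151 = -142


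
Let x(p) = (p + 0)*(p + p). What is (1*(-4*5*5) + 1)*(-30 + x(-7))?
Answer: -6732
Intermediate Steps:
x(p) = 2*p² (x(p) = p*(2*p) = 2*p²)
(1*(-4*5*5) + 1)*(-30 + x(-7)) = (1*(-4*5*5) + 1)*(-30 + 2*(-7)²) = (1*(-20*5) + 1)*(-30 + 2*49) = (1*(-100) + 1)*(-30 + 98) = (-100 + 1)*68 = -99*68 = -6732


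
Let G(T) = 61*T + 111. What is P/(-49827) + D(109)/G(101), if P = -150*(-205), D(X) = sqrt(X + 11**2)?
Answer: -10250/16609 + sqrt(230)/6272 ≈ -0.61472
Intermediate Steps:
D(X) = sqrt(121 + X) (D(X) = sqrt(X + 121) = sqrt(121 + X))
G(T) = 111 + 61*T
P = 30750
P/(-49827) + D(109)/G(101) = 30750/(-49827) + sqrt(121 + 109)/(111 + 61*101) = 30750*(-1/49827) + sqrt(230)/(111 + 6161) = -10250/16609 + sqrt(230)/6272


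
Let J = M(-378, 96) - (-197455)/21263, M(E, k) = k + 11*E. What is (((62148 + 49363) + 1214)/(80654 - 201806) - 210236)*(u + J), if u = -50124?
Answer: 889125061607112467/78062272 ≈ 1.1390e+10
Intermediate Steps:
J = -86172851/21263 (J = (96 + 11*(-378)) - (-197455)/21263 = (96 - 4158) - (-197455)/21263 = -4062 - 1*(-197455/21263) = -4062 + 197455/21263 = -86172851/21263 ≈ -4052.7)
(((62148 + 49363) + 1214)/(80654 - 201806) - 210236)*(u + J) = (((62148 + 49363) + 1214)/(80654 - 201806) - 210236)*(-50124 - 86172851/21263) = ((111511 + 1214)/(-121152) - 210236)*(-1151959463/21263) = (112725*(-1/121152) - 210236)*(-1151959463/21263) = (-37575/40384 - 210236)*(-1151959463/21263) = -8490208199/40384*(-1151959463/21263) = 889125061607112467/78062272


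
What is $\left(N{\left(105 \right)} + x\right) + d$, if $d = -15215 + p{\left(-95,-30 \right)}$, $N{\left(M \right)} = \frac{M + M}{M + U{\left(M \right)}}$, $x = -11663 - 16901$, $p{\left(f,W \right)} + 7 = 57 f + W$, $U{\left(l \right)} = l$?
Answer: $-49230$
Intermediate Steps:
$p{\left(f,W \right)} = -7 + W + 57 f$ ($p{\left(f,W \right)} = -7 + \left(57 f + W\right) = -7 + \left(W + 57 f\right) = -7 + W + 57 f$)
$x = -28564$ ($x = -11663 - 16901 = -28564$)
$N{\left(M \right)} = 1$ ($N{\left(M \right)} = \frac{M + M}{M + M} = \frac{2 M}{2 M} = 2 M \frac{1}{2 M} = 1$)
$d = -20667$ ($d = -15215 - 5452 = -20667$)
$\left(N{\left(105 \right)} + x\right) + d = \left(1 - 28564\right) - 20667 = -28563 - 20667 = -49230$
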